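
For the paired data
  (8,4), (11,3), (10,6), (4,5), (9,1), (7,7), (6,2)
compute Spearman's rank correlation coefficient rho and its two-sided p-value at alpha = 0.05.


Step 1: Rank x and y separately (midranks; no ties here).
rank(x): 8->4, 11->7, 10->6, 4->1, 9->5, 7->3, 6->2
rank(y): 4->4, 3->3, 6->6, 5->5, 1->1, 7->7, 2->2
Step 2: d_i = R_x(i) - R_y(i); compute d_i^2.
  (4-4)^2=0, (7-3)^2=16, (6-6)^2=0, (1-5)^2=16, (5-1)^2=16, (3-7)^2=16, (2-2)^2=0
sum(d^2) = 64.
Step 3: rho = 1 - 6*64 / (7*(7^2 - 1)) = 1 - 384/336 = -0.142857.
Step 4: Under H0, t = rho * sqrt((n-2)/(1-rho^2)) = -0.3227 ~ t(5).
Step 5: Two-sided p-value from the t-distribution with 5 df = 0.759945.
Step 6: alpha = 0.05. fail to reject H0.

rho = -0.1429, p = 0.759945, fail to reject H0 at alpha = 0.05.


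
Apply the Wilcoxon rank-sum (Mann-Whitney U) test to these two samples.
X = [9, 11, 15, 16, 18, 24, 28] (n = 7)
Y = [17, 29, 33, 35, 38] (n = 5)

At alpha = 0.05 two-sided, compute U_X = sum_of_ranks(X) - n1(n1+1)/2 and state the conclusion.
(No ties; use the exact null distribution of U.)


Step 1: Combine and sort all 12 observations; assign midranks.
sorted (value, group): (9,X), (11,X), (15,X), (16,X), (17,Y), (18,X), (24,X), (28,X), (29,Y), (33,Y), (35,Y), (38,Y)
ranks: 9->1, 11->2, 15->3, 16->4, 17->5, 18->6, 24->7, 28->8, 29->9, 33->10, 35->11, 38->12
Step 2: Rank sum for X: R1 = 1 + 2 + 3 + 4 + 6 + 7 + 8 = 31.
Step 3: U_X = R1 - n1(n1+1)/2 = 31 - 7*8/2 = 31 - 28 = 3.
       U_Y = n1*n2 - U_X = 35 - 3 = 32.
Step 4: No ties, so the exact null distribution of U (based on enumerating the C(12,7) = 792 equally likely rank assignments) gives the two-sided p-value.
Step 5: p-value = 0.017677; compare to alpha = 0.05. reject H0.

U_X = 3, p = 0.017677, reject H0 at alpha = 0.05.


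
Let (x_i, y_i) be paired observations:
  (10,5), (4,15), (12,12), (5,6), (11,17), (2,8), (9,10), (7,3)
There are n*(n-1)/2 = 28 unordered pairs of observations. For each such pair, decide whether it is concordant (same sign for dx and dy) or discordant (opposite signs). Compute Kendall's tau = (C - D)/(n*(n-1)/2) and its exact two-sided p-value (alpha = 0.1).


Step 1: Enumerate the 28 unordered pairs (i,j) with i<j and classify each by sign(x_j-x_i) * sign(y_j-y_i).
  (1,2):dx=-6,dy=+10->D; (1,3):dx=+2,dy=+7->C; (1,4):dx=-5,dy=+1->D; (1,5):dx=+1,dy=+12->C
  (1,6):dx=-8,dy=+3->D; (1,7):dx=-1,dy=+5->D; (1,8):dx=-3,dy=-2->C; (2,3):dx=+8,dy=-3->D
  (2,4):dx=+1,dy=-9->D; (2,5):dx=+7,dy=+2->C; (2,6):dx=-2,dy=-7->C; (2,7):dx=+5,dy=-5->D
  (2,8):dx=+3,dy=-12->D; (3,4):dx=-7,dy=-6->C; (3,5):dx=-1,dy=+5->D; (3,6):dx=-10,dy=-4->C
  (3,7):dx=-3,dy=-2->C; (3,8):dx=-5,dy=-9->C; (4,5):dx=+6,dy=+11->C; (4,6):dx=-3,dy=+2->D
  (4,7):dx=+4,dy=+4->C; (4,8):dx=+2,dy=-3->D; (5,6):dx=-9,dy=-9->C; (5,7):dx=-2,dy=-7->C
  (5,8):dx=-4,dy=-14->C; (6,7):dx=+7,dy=+2->C; (6,8):dx=+5,dy=-5->D; (7,8):dx=-2,dy=-7->C
Step 2: C = 16, D = 12, total pairs = 28.
Step 3: tau = (C - D)/(n(n-1)/2) = (16 - 12)/28 = 0.142857.
Step 4: Exact two-sided p-value (enumerate n! = 40320 permutations of y under H0): p = 0.719544.
Step 5: alpha = 0.1. fail to reject H0.

tau_b = 0.1429 (C=16, D=12), p = 0.719544, fail to reject H0.


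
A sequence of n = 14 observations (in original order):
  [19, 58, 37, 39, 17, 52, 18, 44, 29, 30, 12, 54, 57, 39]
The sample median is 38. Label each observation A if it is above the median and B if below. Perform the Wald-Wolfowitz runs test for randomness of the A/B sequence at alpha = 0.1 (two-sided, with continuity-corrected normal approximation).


Step 1: Compute median = 38; label A = above, B = below.
Labels in order: BABABABABBBAAA  (n_A = 7, n_B = 7)
Step 2: Count runs R = 10.
Step 3: Under H0 (random ordering), E[R] = 2*n_A*n_B/(n_A+n_B) + 1 = 2*7*7/14 + 1 = 8.0000.
        Var[R] = 2*n_A*n_B*(2*n_A*n_B - n_A - n_B) / ((n_A+n_B)^2 * (n_A+n_B-1)) = 8232/2548 = 3.2308.
        SD[R] = 1.7974.
Step 4: Continuity-corrected z = (R - 0.5 - E[R]) / SD[R] = (10 - 0.5 - 8.0000) / 1.7974 = 0.8345.
Step 5: Two-sided p-value via normal approximation = 2*(1 - Phi(|z|)) = 0.403986.
Step 6: alpha = 0.1. fail to reject H0.

R = 10, z = 0.8345, p = 0.403986, fail to reject H0.


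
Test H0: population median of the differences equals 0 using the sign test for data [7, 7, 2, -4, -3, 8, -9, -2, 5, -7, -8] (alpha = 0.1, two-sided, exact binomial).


Step 1: Discard zero differences. Original n = 11; n_eff = number of nonzero differences = 11.
Nonzero differences (with sign): +7, +7, +2, -4, -3, +8, -9, -2, +5, -7, -8
Step 2: Count signs: positive = 5, negative = 6.
Step 3: Under H0: P(positive) = 0.5, so the number of positives S ~ Bin(11, 0.5).
Step 4: Two-sided exact p-value = sum of Bin(11,0.5) probabilities at or below the observed probability = 1.000000.
Step 5: alpha = 0.1. fail to reject H0.

n_eff = 11, pos = 5, neg = 6, p = 1.000000, fail to reject H0.


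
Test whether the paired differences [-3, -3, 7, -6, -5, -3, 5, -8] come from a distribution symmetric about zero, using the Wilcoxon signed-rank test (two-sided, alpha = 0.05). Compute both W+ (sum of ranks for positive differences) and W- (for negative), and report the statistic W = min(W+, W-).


Step 1: Drop any zero differences (none here) and take |d_i|.
|d| = [3, 3, 7, 6, 5, 3, 5, 8]
Step 2: Midrank |d_i| (ties get averaged ranks).
ranks: |3|->2, |3|->2, |7|->7, |6|->6, |5|->4.5, |3|->2, |5|->4.5, |8|->8
Step 3: Attach original signs; sum ranks with positive sign and with negative sign.
W+ = 7 + 4.5 = 11.5
W- = 2 + 2 + 6 + 4.5 + 2 + 8 = 24.5
(Check: W+ + W- = 36 should equal n(n+1)/2 = 36.)
Step 4: Test statistic W = min(W+, W-) = 11.5.
Step 5: Ties in |d|, so use the tie-corrected normal approximation.
        E[W] = n(n+1)/4 = 8*9/4 = 18.
        Tie groups: |d|=3 (t=3), |d|=5 (t=2); sum(t^3 - t) = 30.
        Var[W] = n(n+1)(2n+1)/24 - sum(t^3-t)/48 = 1224/24 - 30/48 = 50.375.
        z = (W - E[W]) / sqrt(Var[W]) = (11.5 - 18) / 7.0975 = -0.9158.
        Two-sided p = 2*Phi(z) = 0.359766.
Step 6: alpha = 0.05. fail to reject H0.

W+ = 11.5, W- = 24.5, W = min = 11.5, p = 0.359766, fail to reject H0.


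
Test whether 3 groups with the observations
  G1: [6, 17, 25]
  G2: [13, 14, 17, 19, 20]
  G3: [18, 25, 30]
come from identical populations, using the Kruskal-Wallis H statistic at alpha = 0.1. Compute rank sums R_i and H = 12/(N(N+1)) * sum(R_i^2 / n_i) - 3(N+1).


Step 1: Combine all N = 11 observations and assign midranks.
sorted (value, group, rank): (6,G1,1), (13,G2,2), (14,G2,3), (17,G1,4.5), (17,G2,4.5), (18,G3,6), (19,G2,7), (20,G2,8), (25,G1,9.5), (25,G3,9.5), (30,G3,11)
Step 2: Sum ranks within each group.
R_1 = 15 (n_1 = 3)
R_2 = 24.5 (n_2 = 5)
R_3 = 26.5 (n_3 = 3)
Step 3: H = 12/(N(N+1)) * sum(R_i^2/n_i) - 3(N+1)
     = 12/(11*12) * (15^2/3 + 24.5^2/5 + 26.5^2/3) - 3*12
     = 0.090909 * 429.133 - 36
     = 3.012121.
Step 4: Ties present; correction factor C = 1 - 12/(11^3 - 11) = 0.990909. Corrected H = 3.012121 / 0.990909 = 3.039755.
Step 5: Under H0, H ~ chi^2(2); p-value = 0.218739.
Step 6: alpha = 0.1. fail to reject H0.

H = 3.0398, df = 2, p = 0.218739, fail to reject H0.


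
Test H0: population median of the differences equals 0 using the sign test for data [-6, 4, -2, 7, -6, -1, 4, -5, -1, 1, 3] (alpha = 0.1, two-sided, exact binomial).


Step 1: Discard zero differences. Original n = 11; n_eff = number of nonzero differences = 11.
Nonzero differences (with sign): -6, +4, -2, +7, -6, -1, +4, -5, -1, +1, +3
Step 2: Count signs: positive = 5, negative = 6.
Step 3: Under H0: P(positive) = 0.5, so the number of positives S ~ Bin(11, 0.5).
Step 4: Two-sided exact p-value = sum of Bin(11,0.5) probabilities at or below the observed probability = 1.000000.
Step 5: alpha = 0.1. fail to reject H0.

n_eff = 11, pos = 5, neg = 6, p = 1.000000, fail to reject H0.


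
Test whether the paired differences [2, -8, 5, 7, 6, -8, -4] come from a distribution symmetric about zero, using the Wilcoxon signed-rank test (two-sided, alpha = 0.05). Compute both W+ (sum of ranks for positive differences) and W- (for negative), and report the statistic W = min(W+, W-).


Step 1: Drop any zero differences (none here) and take |d_i|.
|d| = [2, 8, 5, 7, 6, 8, 4]
Step 2: Midrank |d_i| (ties get averaged ranks).
ranks: |2|->1, |8|->6.5, |5|->3, |7|->5, |6|->4, |8|->6.5, |4|->2
Step 3: Attach original signs; sum ranks with positive sign and with negative sign.
W+ = 1 + 3 + 5 + 4 = 13
W- = 6.5 + 6.5 + 2 = 15
(Check: W+ + W- = 28 should equal n(n+1)/2 = 28.)
Step 4: Test statistic W = min(W+, W-) = 13.
Step 5: Ties in |d|, so use the tie-corrected normal approximation.
        E[W] = n(n+1)/4 = 7*8/4 = 14.
        Tie groups: |d|=8 (t=2); sum(t^3 - t) = 6.
        Var[W] = n(n+1)(2n+1)/24 - sum(t^3-t)/48 = 840/24 - 6/48 = 34.875.
        z = (W - E[W]) / sqrt(Var[W]) = (13 - 14) / 5.9055 = -0.1693.
        Two-sided p = 2*Phi(z) = 0.865534.
Step 6: alpha = 0.05. fail to reject H0.

W+ = 13, W- = 15, W = min = 13, p = 0.865534, fail to reject H0.


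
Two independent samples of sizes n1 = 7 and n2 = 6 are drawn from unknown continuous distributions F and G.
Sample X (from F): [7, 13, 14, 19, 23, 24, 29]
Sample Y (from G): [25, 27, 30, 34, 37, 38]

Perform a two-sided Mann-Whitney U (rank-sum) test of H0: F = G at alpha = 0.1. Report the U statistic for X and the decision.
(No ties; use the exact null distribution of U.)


Step 1: Combine and sort all 13 observations; assign midranks.
sorted (value, group): (7,X), (13,X), (14,X), (19,X), (23,X), (24,X), (25,Y), (27,Y), (29,X), (30,Y), (34,Y), (37,Y), (38,Y)
ranks: 7->1, 13->2, 14->3, 19->4, 23->5, 24->6, 25->7, 27->8, 29->9, 30->10, 34->11, 37->12, 38->13
Step 2: Rank sum for X: R1 = 1 + 2 + 3 + 4 + 5 + 6 + 9 = 30.
Step 3: U_X = R1 - n1(n1+1)/2 = 30 - 7*8/2 = 30 - 28 = 2.
       U_Y = n1*n2 - U_X = 42 - 2 = 40.
Step 4: No ties, so the exact null distribution of U (based on enumerating the C(13,7) = 1716 equally likely rank assignments) gives the two-sided p-value.
Step 5: p-value = 0.004662; compare to alpha = 0.1. reject H0.

U_X = 2, p = 0.004662, reject H0 at alpha = 0.1.


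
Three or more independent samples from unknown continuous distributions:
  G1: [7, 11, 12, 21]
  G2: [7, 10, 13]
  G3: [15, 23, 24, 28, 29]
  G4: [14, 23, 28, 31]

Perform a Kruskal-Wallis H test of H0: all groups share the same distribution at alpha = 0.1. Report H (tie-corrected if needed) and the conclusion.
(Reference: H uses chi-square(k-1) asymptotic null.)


Step 1: Combine all N = 16 observations and assign midranks.
sorted (value, group, rank): (7,G1,1.5), (7,G2,1.5), (10,G2,3), (11,G1,4), (12,G1,5), (13,G2,6), (14,G4,7), (15,G3,8), (21,G1,9), (23,G3,10.5), (23,G4,10.5), (24,G3,12), (28,G3,13.5), (28,G4,13.5), (29,G3,15), (31,G4,16)
Step 2: Sum ranks within each group.
R_1 = 19.5 (n_1 = 4)
R_2 = 10.5 (n_2 = 3)
R_3 = 59 (n_3 = 5)
R_4 = 47 (n_4 = 4)
Step 3: H = 12/(N(N+1)) * sum(R_i^2/n_i) - 3(N+1)
     = 12/(16*17) * (19.5^2/4 + 10.5^2/3 + 59^2/5 + 47^2/4) - 3*17
     = 0.044118 * 1380.26 - 51
     = 9.893934.
Step 4: Ties present; correction factor C = 1 - 18/(16^3 - 16) = 0.995588. Corrected H = 9.893934 / 0.995588 = 9.937777.
Step 5: Under H0, H ~ chi^2(3); p-value = 0.019103.
Step 6: alpha = 0.1. reject H0.

H = 9.9378, df = 3, p = 0.019103, reject H0.


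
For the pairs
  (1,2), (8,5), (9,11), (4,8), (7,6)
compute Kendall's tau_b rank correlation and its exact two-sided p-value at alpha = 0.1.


Step 1: Enumerate the 10 unordered pairs (i,j) with i<j and classify each by sign(x_j-x_i) * sign(y_j-y_i).
  (1,2):dx=+7,dy=+3->C; (1,3):dx=+8,dy=+9->C; (1,4):dx=+3,dy=+6->C; (1,5):dx=+6,dy=+4->C
  (2,3):dx=+1,dy=+6->C; (2,4):dx=-4,dy=+3->D; (2,5):dx=-1,dy=+1->D; (3,4):dx=-5,dy=-3->C
  (3,5):dx=-2,dy=-5->C; (4,5):dx=+3,dy=-2->D
Step 2: C = 7, D = 3, total pairs = 10.
Step 3: tau = (C - D)/(n(n-1)/2) = (7 - 3)/10 = 0.400000.
Step 4: Exact two-sided p-value (enumerate n! = 120 permutations of y under H0): p = 0.483333.
Step 5: alpha = 0.1. fail to reject H0.

tau_b = 0.4000 (C=7, D=3), p = 0.483333, fail to reject H0.


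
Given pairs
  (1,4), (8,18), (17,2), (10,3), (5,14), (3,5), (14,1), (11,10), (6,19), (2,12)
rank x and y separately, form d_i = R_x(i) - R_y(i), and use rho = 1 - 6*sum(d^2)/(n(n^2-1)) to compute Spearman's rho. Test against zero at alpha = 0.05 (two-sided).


Step 1: Rank x and y separately (midranks; no ties here).
rank(x): 1->1, 8->6, 17->10, 10->7, 5->4, 3->3, 14->9, 11->8, 6->5, 2->2
rank(y): 4->4, 18->9, 2->2, 3->3, 14->8, 5->5, 1->1, 10->6, 19->10, 12->7
Step 2: d_i = R_x(i) - R_y(i); compute d_i^2.
  (1-4)^2=9, (6-9)^2=9, (10-2)^2=64, (7-3)^2=16, (4-8)^2=16, (3-5)^2=4, (9-1)^2=64, (8-6)^2=4, (5-10)^2=25, (2-7)^2=25
sum(d^2) = 236.
Step 3: rho = 1 - 6*236 / (10*(10^2 - 1)) = 1 - 1416/990 = -0.430303.
Step 4: Under H0, t = rho * sqrt((n-2)/(1-rho^2)) = -1.3483 ~ t(8).
Step 5: Two-sided p-value from the t-distribution with 8 df = 0.214492.
Step 6: alpha = 0.05. fail to reject H0.

rho = -0.4303, p = 0.214492, fail to reject H0 at alpha = 0.05.


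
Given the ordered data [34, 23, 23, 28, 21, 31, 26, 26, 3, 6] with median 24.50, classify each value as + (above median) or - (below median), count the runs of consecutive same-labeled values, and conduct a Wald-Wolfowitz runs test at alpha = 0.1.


Step 1: Compute median = 24.50; label A = above, B = below.
Labels in order: ABBABAAABB  (n_A = 5, n_B = 5)
Step 2: Count runs R = 6.
Step 3: Under H0 (random ordering), E[R] = 2*n_A*n_B/(n_A+n_B) + 1 = 2*5*5/10 + 1 = 6.0000.
        Var[R] = 2*n_A*n_B*(2*n_A*n_B - n_A - n_B) / ((n_A+n_B)^2 * (n_A+n_B-1)) = 2000/900 = 2.2222.
        SD[R] = 1.4907.
Step 4: R = E[R], so z = 0 with no continuity correction.
Step 5: Two-sided p-value via normal approximation = 2*(1 - Phi(|z|)) = 1.000000.
Step 6: alpha = 0.1. fail to reject H0.

R = 6, z = 0.0000, p = 1.000000, fail to reject H0.


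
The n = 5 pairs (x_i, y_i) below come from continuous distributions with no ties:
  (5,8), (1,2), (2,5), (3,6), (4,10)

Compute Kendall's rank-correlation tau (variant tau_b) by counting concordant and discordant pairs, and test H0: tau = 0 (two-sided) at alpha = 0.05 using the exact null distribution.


Step 1: Enumerate the 10 unordered pairs (i,j) with i<j and classify each by sign(x_j-x_i) * sign(y_j-y_i).
  (1,2):dx=-4,dy=-6->C; (1,3):dx=-3,dy=-3->C; (1,4):dx=-2,dy=-2->C; (1,5):dx=-1,dy=+2->D
  (2,3):dx=+1,dy=+3->C; (2,4):dx=+2,dy=+4->C; (2,5):dx=+3,dy=+8->C; (3,4):dx=+1,dy=+1->C
  (3,5):dx=+2,dy=+5->C; (4,5):dx=+1,dy=+4->C
Step 2: C = 9, D = 1, total pairs = 10.
Step 3: tau = (C - D)/(n(n-1)/2) = (9 - 1)/10 = 0.800000.
Step 4: Exact two-sided p-value (enumerate n! = 120 permutations of y under H0): p = 0.083333.
Step 5: alpha = 0.05. fail to reject H0.

tau_b = 0.8000 (C=9, D=1), p = 0.083333, fail to reject H0.


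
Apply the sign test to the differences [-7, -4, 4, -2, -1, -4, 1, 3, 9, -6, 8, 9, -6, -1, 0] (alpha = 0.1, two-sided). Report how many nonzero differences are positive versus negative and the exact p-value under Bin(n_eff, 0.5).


Step 1: Discard zero differences. Original n = 15; n_eff = number of nonzero differences = 14.
Nonzero differences (with sign): -7, -4, +4, -2, -1, -4, +1, +3, +9, -6, +8, +9, -6, -1
Step 2: Count signs: positive = 6, negative = 8.
Step 3: Under H0: P(positive) = 0.5, so the number of positives S ~ Bin(14, 0.5).
Step 4: Two-sided exact p-value = sum of Bin(14,0.5) probabilities at or below the observed probability = 0.790527.
Step 5: alpha = 0.1. fail to reject H0.

n_eff = 14, pos = 6, neg = 8, p = 0.790527, fail to reject H0.


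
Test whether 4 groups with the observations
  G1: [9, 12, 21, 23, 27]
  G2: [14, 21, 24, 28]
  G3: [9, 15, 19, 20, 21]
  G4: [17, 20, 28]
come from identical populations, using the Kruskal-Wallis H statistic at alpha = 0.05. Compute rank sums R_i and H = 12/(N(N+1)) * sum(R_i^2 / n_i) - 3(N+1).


Step 1: Combine all N = 17 observations and assign midranks.
sorted (value, group, rank): (9,G1,1.5), (9,G3,1.5), (12,G1,3), (14,G2,4), (15,G3,5), (17,G4,6), (19,G3,7), (20,G3,8.5), (20,G4,8.5), (21,G1,11), (21,G2,11), (21,G3,11), (23,G1,13), (24,G2,14), (27,G1,15), (28,G2,16.5), (28,G4,16.5)
Step 2: Sum ranks within each group.
R_1 = 43.5 (n_1 = 5)
R_2 = 45.5 (n_2 = 4)
R_3 = 33 (n_3 = 5)
R_4 = 31 (n_4 = 3)
Step 3: H = 12/(N(N+1)) * sum(R_i^2/n_i) - 3(N+1)
     = 12/(17*18) * (43.5^2/5 + 45.5^2/4 + 33^2/5 + 31^2/3) - 3*18
     = 0.039216 * 1434.15 - 54
     = 2.241013.
Step 4: Ties present; correction factor C = 1 - 42/(17^3 - 17) = 0.991422. Corrected H = 2.241013 / 0.991422 = 2.260404.
Step 5: Under H0, H ~ chi^2(3); p-value = 0.520149.
Step 6: alpha = 0.05. fail to reject H0.

H = 2.2604, df = 3, p = 0.520149, fail to reject H0.


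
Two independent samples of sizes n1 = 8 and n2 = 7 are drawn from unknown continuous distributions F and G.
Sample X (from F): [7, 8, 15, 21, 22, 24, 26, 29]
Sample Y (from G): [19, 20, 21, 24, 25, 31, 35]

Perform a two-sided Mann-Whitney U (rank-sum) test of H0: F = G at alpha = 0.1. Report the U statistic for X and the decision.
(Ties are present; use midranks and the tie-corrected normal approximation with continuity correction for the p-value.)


Step 1: Combine and sort all 15 observations; assign midranks.
sorted (value, group): (7,X), (8,X), (15,X), (19,Y), (20,Y), (21,X), (21,Y), (22,X), (24,X), (24,Y), (25,Y), (26,X), (29,X), (31,Y), (35,Y)
ranks: 7->1, 8->2, 15->3, 19->4, 20->5, 21->6.5, 21->6.5, 22->8, 24->9.5, 24->9.5, 25->11, 26->12, 29->13, 31->14, 35->15
Step 2: Rank sum for X: R1 = 1 + 2 + 3 + 6.5 + 8 + 9.5 + 12 + 13 = 55.
Step 3: U_X = R1 - n1(n1+1)/2 = 55 - 8*9/2 = 55 - 36 = 19.
       U_Y = n1*n2 - U_X = 56 - 19 = 37.
Step 4: Ties are present, so use the tie-corrected normal approximation (with continuity correction) for the p-value.
Step 5: p-value = 0.324405; compare to alpha = 0.1. fail to reject H0.

U_X = 19, p = 0.324405, fail to reject H0 at alpha = 0.1.


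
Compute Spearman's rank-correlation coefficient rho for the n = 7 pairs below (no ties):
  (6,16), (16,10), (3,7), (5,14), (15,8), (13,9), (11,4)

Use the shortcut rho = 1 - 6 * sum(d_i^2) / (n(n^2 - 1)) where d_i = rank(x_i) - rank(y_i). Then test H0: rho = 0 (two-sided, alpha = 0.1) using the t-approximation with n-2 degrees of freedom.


Step 1: Rank x and y separately (midranks; no ties here).
rank(x): 6->3, 16->7, 3->1, 5->2, 15->6, 13->5, 11->4
rank(y): 16->7, 10->5, 7->2, 14->6, 8->3, 9->4, 4->1
Step 2: d_i = R_x(i) - R_y(i); compute d_i^2.
  (3-7)^2=16, (7-5)^2=4, (1-2)^2=1, (2-6)^2=16, (6-3)^2=9, (5-4)^2=1, (4-1)^2=9
sum(d^2) = 56.
Step 3: rho = 1 - 6*56 / (7*(7^2 - 1)) = 1 - 336/336 = 0.000000.
Step 4: Under H0, t = rho * sqrt((n-2)/(1-rho^2)) = 0.0000 ~ t(5).
Step 5: Two-sided p-value from the t-distribution with 5 df = 1.000000.
Step 6: alpha = 0.1. fail to reject H0.

rho = 0.0000, p = 1.000000, fail to reject H0 at alpha = 0.1.


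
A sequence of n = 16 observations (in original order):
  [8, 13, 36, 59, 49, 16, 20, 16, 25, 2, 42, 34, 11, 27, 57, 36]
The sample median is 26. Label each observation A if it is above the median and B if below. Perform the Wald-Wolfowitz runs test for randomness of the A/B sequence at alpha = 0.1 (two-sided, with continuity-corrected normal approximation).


Step 1: Compute median = 26; label A = above, B = below.
Labels in order: BBAAABBBBBAABAAA  (n_A = 8, n_B = 8)
Step 2: Count runs R = 6.
Step 3: Under H0 (random ordering), E[R] = 2*n_A*n_B/(n_A+n_B) + 1 = 2*8*8/16 + 1 = 9.0000.
        Var[R] = 2*n_A*n_B*(2*n_A*n_B - n_A - n_B) / ((n_A+n_B)^2 * (n_A+n_B-1)) = 14336/3840 = 3.7333.
        SD[R] = 1.9322.
Step 4: Continuity-corrected z = (R + 0.5 - E[R]) / SD[R] = (6 + 0.5 - 9.0000) / 1.9322 = -1.2939.
Step 5: Two-sided p-value via normal approximation = 2*(1 - Phi(|z|)) = 0.195709.
Step 6: alpha = 0.1. fail to reject H0.

R = 6, z = -1.2939, p = 0.195709, fail to reject H0.


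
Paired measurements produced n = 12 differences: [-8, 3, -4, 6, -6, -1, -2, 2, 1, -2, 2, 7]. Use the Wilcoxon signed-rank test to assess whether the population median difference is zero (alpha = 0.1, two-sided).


Step 1: Drop any zero differences (none here) and take |d_i|.
|d| = [8, 3, 4, 6, 6, 1, 2, 2, 1, 2, 2, 7]
Step 2: Midrank |d_i| (ties get averaged ranks).
ranks: |8|->12, |3|->7, |4|->8, |6|->9.5, |6|->9.5, |1|->1.5, |2|->4.5, |2|->4.5, |1|->1.5, |2|->4.5, |2|->4.5, |7|->11
Step 3: Attach original signs; sum ranks with positive sign and with negative sign.
W+ = 7 + 9.5 + 4.5 + 1.5 + 4.5 + 11 = 38
W- = 12 + 8 + 9.5 + 1.5 + 4.5 + 4.5 = 40
(Check: W+ + W- = 78 should equal n(n+1)/2 = 78.)
Step 4: Test statistic W = min(W+, W-) = 38.
Step 5: Ties in |d|, so use the tie-corrected normal approximation.
        E[W] = n(n+1)/4 = 12*13/4 = 39.
        Tie groups: |d|=1 (t=2), |d|=2 (t=4), |d|=6 (t=2); sum(t^3 - t) = 72.
        Var[W] = n(n+1)(2n+1)/24 - sum(t^3-t)/48 = 3900/24 - 72/48 = 161.
        z = (W - E[W]) / sqrt(Var[W]) = (38 - 39) / 12.6886 = -0.0788.
        Two-sided p = 2*Phi(z) = 0.937183.
Step 6: alpha = 0.1. fail to reject H0.

W+ = 38, W- = 40, W = min = 38, p = 0.937183, fail to reject H0.


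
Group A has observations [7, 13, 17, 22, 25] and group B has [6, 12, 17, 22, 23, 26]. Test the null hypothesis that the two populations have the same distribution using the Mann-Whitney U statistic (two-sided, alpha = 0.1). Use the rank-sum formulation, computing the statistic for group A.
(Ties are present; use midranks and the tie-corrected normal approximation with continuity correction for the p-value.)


Step 1: Combine and sort all 11 observations; assign midranks.
sorted (value, group): (6,Y), (7,X), (12,Y), (13,X), (17,X), (17,Y), (22,X), (22,Y), (23,Y), (25,X), (26,Y)
ranks: 6->1, 7->2, 12->3, 13->4, 17->5.5, 17->5.5, 22->7.5, 22->7.5, 23->9, 25->10, 26->11
Step 2: Rank sum for X: R1 = 2 + 4 + 5.5 + 7.5 + 10 = 29.
Step 3: U_X = R1 - n1(n1+1)/2 = 29 - 5*6/2 = 29 - 15 = 14.
       U_Y = n1*n2 - U_X = 30 - 14 = 16.
Step 4: Ties are present, so use the tie-corrected normal approximation (with continuity correction) for the p-value.
Step 5: p-value = 0.926933; compare to alpha = 0.1. fail to reject H0.

U_X = 14, p = 0.926933, fail to reject H0 at alpha = 0.1.


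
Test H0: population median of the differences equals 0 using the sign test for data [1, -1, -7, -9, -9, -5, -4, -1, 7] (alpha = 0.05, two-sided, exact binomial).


Step 1: Discard zero differences. Original n = 9; n_eff = number of nonzero differences = 9.
Nonzero differences (with sign): +1, -1, -7, -9, -9, -5, -4, -1, +7
Step 2: Count signs: positive = 2, negative = 7.
Step 3: Under H0: P(positive) = 0.5, so the number of positives S ~ Bin(9, 0.5).
Step 4: Two-sided exact p-value = sum of Bin(9,0.5) probabilities at or below the observed probability = 0.179688.
Step 5: alpha = 0.05. fail to reject H0.

n_eff = 9, pos = 2, neg = 7, p = 0.179688, fail to reject H0.


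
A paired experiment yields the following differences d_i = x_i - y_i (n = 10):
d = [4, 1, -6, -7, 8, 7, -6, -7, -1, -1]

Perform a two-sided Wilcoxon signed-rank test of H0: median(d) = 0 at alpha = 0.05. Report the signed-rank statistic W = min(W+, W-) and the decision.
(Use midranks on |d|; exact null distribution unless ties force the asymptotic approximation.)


Step 1: Drop any zero differences (none here) and take |d_i|.
|d| = [4, 1, 6, 7, 8, 7, 6, 7, 1, 1]
Step 2: Midrank |d_i| (ties get averaged ranks).
ranks: |4|->4, |1|->2, |6|->5.5, |7|->8, |8|->10, |7|->8, |6|->5.5, |7|->8, |1|->2, |1|->2
Step 3: Attach original signs; sum ranks with positive sign and with negative sign.
W+ = 4 + 2 + 10 + 8 = 24
W- = 5.5 + 8 + 5.5 + 8 + 2 + 2 = 31
(Check: W+ + W- = 55 should equal n(n+1)/2 = 55.)
Step 4: Test statistic W = min(W+, W-) = 24.
Step 5: Ties in |d|, so use the tie-corrected normal approximation.
        E[W] = n(n+1)/4 = 10*11/4 = 27.5.
        Tie groups: |d|=1 (t=3), |d|=6 (t=2), |d|=7 (t=3); sum(t^3 - t) = 54.
        Var[W] = n(n+1)(2n+1)/24 - sum(t^3-t)/48 = 2310/24 - 54/48 = 95.125.
        z = (W - E[W]) / sqrt(Var[W]) = (24 - 27.5) / 9.7532 = -0.3589.
        Two-sided p = 2*Phi(z) = 0.719703.
Step 6: alpha = 0.05. fail to reject H0.

W+ = 24, W- = 31, W = min = 24, p = 0.719703, fail to reject H0.


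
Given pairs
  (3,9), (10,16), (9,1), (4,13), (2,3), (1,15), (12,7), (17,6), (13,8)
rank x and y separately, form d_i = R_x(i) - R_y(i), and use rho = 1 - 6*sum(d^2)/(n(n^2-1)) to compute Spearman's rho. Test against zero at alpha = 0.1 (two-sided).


Step 1: Rank x and y separately (midranks; no ties here).
rank(x): 3->3, 10->6, 9->5, 4->4, 2->2, 1->1, 12->7, 17->9, 13->8
rank(y): 9->6, 16->9, 1->1, 13->7, 3->2, 15->8, 7->4, 6->3, 8->5
Step 2: d_i = R_x(i) - R_y(i); compute d_i^2.
  (3-6)^2=9, (6-9)^2=9, (5-1)^2=16, (4-7)^2=9, (2-2)^2=0, (1-8)^2=49, (7-4)^2=9, (9-3)^2=36, (8-5)^2=9
sum(d^2) = 146.
Step 3: rho = 1 - 6*146 / (9*(9^2 - 1)) = 1 - 876/720 = -0.216667.
Step 4: Under H0, t = rho * sqrt((n-2)/(1-rho^2)) = -0.5872 ~ t(7).
Step 5: Two-sided p-value from the t-distribution with 7 df = 0.575515.
Step 6: alpha = 0.1. fail to reject H0.

rho = -0.2167, p = 0.575515, fail to reject H0 at alpha = 0.1.


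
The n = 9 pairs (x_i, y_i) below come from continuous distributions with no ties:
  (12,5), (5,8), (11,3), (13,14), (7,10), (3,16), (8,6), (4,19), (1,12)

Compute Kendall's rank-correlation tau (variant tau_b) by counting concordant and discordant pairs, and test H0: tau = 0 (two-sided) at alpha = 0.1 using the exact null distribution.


Step 1: Enumerate the 36 unordered pairs (i,j) with i<j and classify each by sign(x_j-x_i) * sign(y_j-y_i).
  (1,2):dx=-7,dy=+3->D; (1,3):dx=-1,dy=-2->C; (1,4):dx=+1,dy=+9->C; (1,5):dx=-5,dy=+5->D
  (1,6):dx=-9,dy=+11->D; (1,7):dx=-4,dy=+1->D; (1,8):dx=-8,dy=+14->D; (1,9):dx=-11,dy=+7->D
  (2,3):dx=+6,dy=-5->D; (2,4):dx=+8,dy=+6->C; (2,5):dx=+2,dy=+2->C; (2,6):dx=-2,dy=+8->D
  (2,7):dx=+3,dy=-2->D; (2,8):dx=-1,dy=+11->D; (2,9):dx=-4,dy=+4->D; (3,4):dx=+2,dy=+11->C
  (3,5):dx=-4,dy=+7->D; (3,6):dx=-8,dy=+13->D; (3,7):dx=-3,dy=+3->D; (3,8):dx=-7,dy=+16->D
  (3,9):dx=-10,dy=+9->D; (4,5):dx=-6,dy=-4->C; (4,6):dx=-10,dy=+2->D; (4,7):dx=-5,dy=-8->C
  (4,8):dx=-9,dy=+5->D; (4,9):dx=-12,dy=-2->C; (5,6):dx=-4,dy=+6->D; (5,7):dx=+1,dy=-4->D
  (5,8):dx=-3,dy=+9->D; (5,9):dx=-6,dy=+2->D; (6,7):dx=+5,dy=-10->D; (6,8):dx=+1,dy=+3->C
  (6,9):dx=-2,dy=-4->C; (7,8):dx=-4,dy=+13->D; (7,9):dx=-7,dy=+6->D; (8,9):dx=-3,dy=-7->C
Step 2: C = 11, D = 25, total pairs = 36.
Step 3: tau = (C - D)/(n(n-1)/2) = (11 - 25)/36 = -0.388889.
Step 4: Exact two-sided p-value (enumerate n! = 362880 permutations of y under H0): p = 0.180181.
Step 5: alpha = 0.1. fail to reject H0.

tau_b = -0.3889 (C=11, D=25), p = 0.180181, fail to reject H0.


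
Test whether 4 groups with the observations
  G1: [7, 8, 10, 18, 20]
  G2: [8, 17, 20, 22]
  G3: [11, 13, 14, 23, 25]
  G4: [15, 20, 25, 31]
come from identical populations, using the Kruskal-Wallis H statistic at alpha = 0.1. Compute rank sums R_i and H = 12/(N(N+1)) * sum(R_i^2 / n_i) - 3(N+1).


Step 1: Combine all N = 18 observations and assign midranks.
sorted (value, group, rank): (7,G1,1), (8,G1,2.5), (8,G2,2.5), (10,G1,4), (11,G3,5), (13,G3,6), (14,G3,7), (15,G4,8), (17,G2,9), (18,G1,10), (20,G1,12), (20,G2,12), (20,G4,12), (22,G2,14), (23,G3,15), (25,G3,16.5), (25,G4,16.5), (31,G4,18)
Step 2: Sum ranks within each group.
R_1 = 29.5 (n_1 = 5)
R_2 = 37.5 (n_2 = 4)
R_3 = 49.5 (n_3 = 5)
R_4 = 54.5 (n_4 = 4)
Step 3: H = 12/(N(N+1)) * sum(R_i^2/n_i) - 3(N+1)
     = 12/(18*19) * (29.5^2/5 + 37.5^2/4 + 49.5^2/5 + 54.5^2/4) - 3*19
     = 0.035088 * 1758.22 - 57
     = 4.692105.
Step 4: Ties present; correction factor C = 1 - 36/(18^3 - 18) = 0.993808. Corrected H = 4.692105 / 0.993808 = 4.721340.
Step 5: Under H0, H ~ chi^2(3); p-value = 0.193377.
Step 6: alpha = 0.1. fail to reject H0.

H = 4.7213, df = 3, p = 0.193377, fail to reject H0.


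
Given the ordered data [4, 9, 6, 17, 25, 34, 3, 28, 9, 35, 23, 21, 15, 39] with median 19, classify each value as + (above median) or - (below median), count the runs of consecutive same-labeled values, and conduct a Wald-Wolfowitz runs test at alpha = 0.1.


Step 1: Compute median = 19; label A = above, B = below.
Labels in order: BBBBAABABAAABA  (n_A = 7, n_B = 7)
Step 2: Count runs R = 8.
Step 3: Under H0 (random ordering), E[R] = 2*n_A*n_B/(n_A+n_B) + 1 = 2*7*7/14 + 1 = 8.0000.
        Var[R] = 2*n_A*n_B*(2*n_A*n_B - n_A - n_B) / ((n_A+n_B)^2 * (n_A+n_B-1)) = 8232/2548 = 3.2308.
        SD[R] = 1.7974.
Step 4: R = E[R], so z = 0 with no continuity correction.
Step 5: Two-sided p-value via normal approximation = 2*(1 - Phi(|z|)) = 1.000000.
Step 6: alpha = 0.1. fail to reject H0.

R = 8, z = 0.0000, p = 1.000000, fail to reject H0.


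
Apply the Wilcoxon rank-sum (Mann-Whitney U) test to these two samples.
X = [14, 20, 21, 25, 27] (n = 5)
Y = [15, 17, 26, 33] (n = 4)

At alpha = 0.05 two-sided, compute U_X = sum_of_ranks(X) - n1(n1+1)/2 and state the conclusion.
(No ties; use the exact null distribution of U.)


Step 1: Combine and sort all 9 observations; assign midranks.
sorted (value, group): (14,X), (15,Y), (17,Y), (20,X), (21,X), (25,X), (26,Y), (27,X), (33,Y)
ranks: 14->1, 15->2, 17->3, 20->4, 21->5, 25->6, 26->7, 27->8, 33->9
Step 2: Rank sum for X: R1 = 1 + 4 + 5 + 6 + 8 = 24.
Step 3: U_X = R1 - n1(n1+1)/2 = 24 - 5*6/2 = 24 - 15 = 9.
       U_Y = n1*n2 - U_X = 20 - 9 = 11.
Step 4: No ties, so the exact null distribution of U (based on enumerating the C(9,5) = 126 equally likely rank assignments) gives the two-sided p-value.
Step 5: p-value = 0.904762; compare to alpha = 0.05. fail to reject H0.

U_X = 9, p = 0.904762, fail to reject H0 at alpha = 0.05.


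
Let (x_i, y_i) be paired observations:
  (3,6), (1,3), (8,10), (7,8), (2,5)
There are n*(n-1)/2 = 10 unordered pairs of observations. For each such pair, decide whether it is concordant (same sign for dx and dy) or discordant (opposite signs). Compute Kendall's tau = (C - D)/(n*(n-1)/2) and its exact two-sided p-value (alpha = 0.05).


Step 1: Enumerate the 10 unordered pairs (i,j) with i<j and classify each by sign(x_j-x_i) * sign(y_j-y_i).
  (1,2):dx=-2,dy=-3->C; (1,3):dx=+5,dy=+4->C; (1,4):dx=+4,dy=+2->C; (1,5):dx=-1,dy=-1->C
  (2,3):dx=+7,dy=+7->C; (2,4):dx=+6,dy=+5->C; (2,5):dx=+1,dy=+2->C; (3,4):dx=-1,dy=-2->C
  (3,5):dx=-6,dy=-5->C; (4,5):dx=-5,dy=-3->C
Step 2: C = 10, D = 0, total pairs = 10.
Step 3: tau = (C - D)/(n(n-1)/2) = (10 - 0)/10 = 1.000000.
Step 4: Exact two-sided p-value (enumerate n! = 120 permutations of y under H0): p = 0.016667.
Step 5: alpha = 0.05. reject H0.

tau_b = 1.0000 (C=10, D=0), p = 0.016667, reject H0.


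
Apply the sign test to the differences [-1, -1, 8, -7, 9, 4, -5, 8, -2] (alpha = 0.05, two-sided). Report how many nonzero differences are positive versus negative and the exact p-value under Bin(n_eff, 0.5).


Step 1: Discard zero differences. Original n = 9; n_eff = number of nonzero differences = 9.
Nonzero differences (with sign): -1, -1, +8, -7, +9, +4, -5, +8, -2
Step 2: Count signs: positive = 4, negative = 5.
Step 3: Under H0: P(positive) = 0.5, so the number of positives S ~ Bin(9, 0.5).
Step 4: Two-sided exact p-value = sum of Bin(9,0.5) probabilities at or below the observed probability = 1.000000.
Step 5: alpha = 0.05. fail to reject H0.

n_eff = 9, pos = 4, neg = 5, p = 1.000000, fail to reject H0.


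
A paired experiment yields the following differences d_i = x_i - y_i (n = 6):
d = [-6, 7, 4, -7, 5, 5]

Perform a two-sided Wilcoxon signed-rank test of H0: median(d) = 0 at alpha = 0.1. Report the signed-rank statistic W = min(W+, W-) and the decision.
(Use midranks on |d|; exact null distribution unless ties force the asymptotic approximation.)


Step 1: Drop any zero differences (none here) and take |d_i|.
|d| = [6, 7, 4, 7, 5, 5]
Step 2: Midrank |d_i| (ties get averaged ranks).
ranks: |6|->4, |7|->5.5, |4|->1, |7|->5.5, |5|->2.5, |5|->2.5
Step 3: Attach original signs; sum ranks with positive sign and with negative sign.
W+ = 5.5 + 1 + 2.5 + 2.5 = 11.5
W- = 4 + 5.5 = 9.5
(Check: W+ + W- = 21 should equal n(n+1)/2 = 21.)
Step 4: Test statistic W = min(W+, W-) = 9.5.
Step 5: Ties in |d|, so use the tie-corrected normal approximation.
        E[W] = n(n+1)/4 = 6*7/4 = 10.5.
        Tie groups: |d|=5 (t=2), |d|=7 (t=2); sum(t^3 - t) = 12.
        Var[W] = n(n+1)(2n+1)/24 - sum(t^3-t)/48 = 546/24 - 12/48 = 22.5.
        z = (W - E[W]) / sqrt(Var[W]) = (9.5 - 10.5) / 4.7434 = -0.2108.
        Two-sided p = 2*Phi(z) = 0.833029.
Step 6: alpha = 0.1. fail to reject H0.

W+ = 11.5, W- = 9.5, W = min = 9.5, p = 0.833029, fail to reject H0.


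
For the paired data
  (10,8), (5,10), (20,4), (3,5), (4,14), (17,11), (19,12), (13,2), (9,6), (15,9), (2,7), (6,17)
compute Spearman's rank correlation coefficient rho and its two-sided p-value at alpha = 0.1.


Step 1: Rank x and y separately (midranks; no ties here).
rank(x): 10->7, 5->4, 20->12, 3->2, 4->3, 17->10, 19->11, 13->8, 9->6, 15->9, 2->1, 6->5
rank(y): 8->6, 10->8, 4->2, 5->3, 14->11, 11->9, 12->10, 2->1, 6->4, 9->7, 7->5, 17->12
Step 2: d_i = R_x(i) - R_y(i); compute d_i^2.
  (7-6)^2=1, (4-8)^2=16, (12-2)^2=100, (2-3)^2=1, (3-11)^2=64, (10-9)^2=1, (11-10)^2=1, (8-1)^2=49, (6-4)^2=4, (9-7)^2=4, (1-5)^2=16, (5-12)^2=49
sum(d^2) = 306.
Step 3: rho = 1 - 6*306 / (12*(12^2 - 1)) = 1 - 1836/1716 = -0.069930.
Step 4: Under H0, t = rho * sqrt((n-2)/(1-rho^2)) = -0.2217 ~ t(10).
Step 5: Two-sided p-value from the t-distribution with 10 df = 0.829024.
Step 6: alpha = 0.1. fail to reject H0.

rho = -0.0699, p = 0.829024, fail to reject H0 at alpha = 0.1.


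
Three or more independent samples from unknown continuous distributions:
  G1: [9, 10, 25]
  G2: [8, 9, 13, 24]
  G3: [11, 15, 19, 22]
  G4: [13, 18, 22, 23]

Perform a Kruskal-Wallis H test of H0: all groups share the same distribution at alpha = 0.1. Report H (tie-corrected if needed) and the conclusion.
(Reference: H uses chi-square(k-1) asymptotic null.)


Step 1: Combine all N = 15 observations and assign midranks.
sorted (value, group, rank): (8,G2,1), (9,G1,2.5), (9,G2,2.5), (10,G1,4), (11,G3,5), (13,G2,6.5), (13,G4,6.5), (15,G3,8), (18,G4,9), (19,G3,10), (22,G3,11.5), (22,G4,11.5), (23,G4,13), (24,G2,14), (25,G1,15)
Step 2: Sum ranks within each group.
R_1 = 21.5 (n_1 = 3)
R_2 = 24 (n_2 = 4)
R_3 = 34.5 (n_3 = 4)
R_4 = 40 (n_4 = 4)
Step 3: H = 12/(N(N+1)) * sum(R_i^2/n_i) - 3(N+1)
     = 12/(15*16) * (21.5^2/3 + 24^2/4 + 34.5^2/4 + 40^2/4) - 3*16
     = 0.050000 * 995.646 - 48
     = 1.782292.
Step 4: Ties present; correction factor C = 1 - 18/(15^3 - 15) = 0.994643. Corrected H = 1.782292 / 0.994643 = 1.791891.
Step 5: Under H0, H ~ chi^2(3); p-value = 0.616701.
Step 6: alpha = 0.1. fail to reject H0.

H = 1.7919, df = 3, p = 0.616701, fail to reject H0.


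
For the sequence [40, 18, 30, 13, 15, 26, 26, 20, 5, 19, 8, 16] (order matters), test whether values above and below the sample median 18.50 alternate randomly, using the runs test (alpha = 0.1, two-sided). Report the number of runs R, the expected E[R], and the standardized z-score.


Step 1: Compute median = 18.50; label A = above, B = below.
Labels in order: ABABBAAABABB  (n_A = 6, n_B = 6)
Step 2: Count runs R = 8.
Step 3: Under H0 (random ordering), E[R] = 2*n_A*n_B/(n_A+n_B) + 1 = 2*6*6/12 + 1 = 7.0000.
        Var[R] = 2*n_A*n_B*(2*n_A*n_B - n_A - n_B) / ((n_A+n_B)^2 * (n_A+n_B-1)) = 4320/1584 = 2.7273.
        SD[R] = 1.6514.
Step 4: Continuity-corrected z = (R - 0.5 - E[R]) / SD[R] = (8 - 0.5 - 7.0000) / 1.6514 = 0.3028.
Step 5: Two-sided p-value via normal approximation = 2*(1 - Phi(|z|)) = 0.762069.
Step 6: alpha = 0.1. fail to reject H0.

R = 8, z = 0.3028, p = 0.762069, fail to reject H0.


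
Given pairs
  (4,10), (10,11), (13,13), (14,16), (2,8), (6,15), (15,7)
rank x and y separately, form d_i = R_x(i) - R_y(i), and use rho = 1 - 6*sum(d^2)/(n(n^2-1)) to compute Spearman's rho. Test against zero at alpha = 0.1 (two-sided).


Step 1: Rank x and y separately (midranks; no ties here).
rank(x): 4->2, 10->4, 13->5, 14->6, 2->1, 6->3, 15->7
rank(y): 10->3, 11->4, 13->5, 16->7, 8->2, 15->6, 7->1
Step 2: d_i = R_x(i) - R_y(i); compute d_i^2.
  (2-3)^2=1, (4-4)^2=0, (5-5)^2=0, (6-7)^2=1, (1-2)^2=1, (3-6)^2=9, (7-1)^2=36
sum(d^2) = 48.
Step 3: rho = 1 - 6*48 / (7*(7^2 - 1)) = 1 - 288/336 = 0.142857.
Step 4: Under H0, t = rho * sqrt((n-2)/(1-rho^2)) = 0.3227 ~ t(5).
Step 5: Two-sided p-value from the t-distribution with 5 df = 0.759945.
Step 6: alpha = 0.1. fail to reject H0.

rho = 0.1429, p = 0.759945, fail to reject H0 at alpha = 0.1.


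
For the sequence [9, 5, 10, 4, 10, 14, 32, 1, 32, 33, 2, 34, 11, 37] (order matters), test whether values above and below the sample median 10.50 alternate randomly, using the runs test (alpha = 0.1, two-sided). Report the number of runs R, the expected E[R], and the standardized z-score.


Step 1: Compute median = 10.50; label A = above, B = below.
Labels in order: BBBBBAABAABAAA  (n_A = 7, n_B = 7)
Step 2: Count runs R = 6.
Step 3: Under H0 (random ordering), E[R] = 2*n_A*n_B/(n_A+n_B) + 1 = 2*7*7/14 + 1 = 8.0000.
        Var[R] = 2*n_A*n_B*(2*n_A*n_B - n_A - n_B) / ((n_A+n_B)^2 * (n_A+n_B-1)) = 8232/2548 = 3.2308.
        SD[R] = 1.7974.
Step 4: Continuity-corrected z = (R + 0.5 - E[R]) / SD[R] = (6 + 0.5 - 8.0000) / 1.7974 = -0.8345.
Step 5: Two-sided p-value via normal approximation = 2*(1 - Phi(|z|)) = 0.403986.
Step 6: alpha = 0.1. fail to reject H0.

R = 6, z = -0.8345, p = 0.403986, fail to reject H0.


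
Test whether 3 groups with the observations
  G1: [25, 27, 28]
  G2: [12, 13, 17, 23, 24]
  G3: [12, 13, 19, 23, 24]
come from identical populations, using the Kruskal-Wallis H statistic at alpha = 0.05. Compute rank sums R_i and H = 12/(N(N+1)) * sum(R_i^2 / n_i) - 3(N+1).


Step 1: Combine all N = 13 observations and assign midranks.
sorted (value, group, rank): (12,G2,1.5), (12,G3,1.5), (13,G2,3.5), (13,G3,3.5), (17,G2,5), (19,G3,6), (23,G2,7.5), (23,G3,7.5), (24,G2,9.5), (24,G3,9.5), (25,G1,11), (27,G1,12), (28,G1,13)
Step 2: Sum ranks within each group.
R_1 = 36 (n_1 = 3)
R_2 = 27 (n_2 = 5)
R_3 = 28 (n_3 = 5)
Step 3: H = 12/(N(N+1)) * sum(R_i^2/n_i) - 3(N+1)
     = 12/(13*14) * (36^2/3 + 27^2/5 + 28^2/5) - 3*14
     = 0.065934 * 734.6 - 42
     = 6.435165.
Step 4: Ties present; correction factor C = 1 - 24/(13^3 - 13) = 0.989011. Corrected H = 6.435165 / 0.989011 = 6.506667.
Step 5: Under H0, H ~ chi^2(2); p-value = 0.038645.
Step 6: alpha = 0.05. reject H0.

H = 6.5067, df = 2, p = 0.038645, reject H0.


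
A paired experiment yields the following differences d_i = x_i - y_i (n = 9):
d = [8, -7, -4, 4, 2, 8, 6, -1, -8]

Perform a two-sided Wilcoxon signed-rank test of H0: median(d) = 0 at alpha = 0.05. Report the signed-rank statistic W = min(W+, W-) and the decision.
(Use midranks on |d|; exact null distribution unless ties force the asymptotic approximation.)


Step 1: Drop any zero differences (none here) and take |d_i|.
|d| = [8, 7, 4, 4, 2, 8, 6, 1, 8]
Step 2: Midrank |d_i| (ties get averaged ranks).
ranks: |8|->8, |7|->6, |4|->3.5, |4|->3.5, |2|->2, |8|->8, |6|->5, |1|->1, |8|->8
Step 3: Attach original signs; sum ranks with positive sign and with negative sign.
W+ = 8 + 3.5 + 2 + 8 + 5 = 26.5
W- = 6 + 3.5 + 1 + 8 = 18.5
(Check: W+ + W- = 45 should equal n(n+1)/2 = 45.)
Step 4: Test statistic W = min(W+, W-) = 18.5.
Step 5: Ties in |d|, so use the tie-corrected normal approximation.
        E[W] = n(n+1)/4 = 9*10/4 = 22.5.
        Tie groups: |d|=4 (t=2), |d|=8 (t=3); sum(t^3 - t) = 30.
        Var[W] = n(n+1)(2n+1)/24 - sum(t^3-t)/48 = 1710/24 - 30/48 = 70.625.
        z = (W - E[W]) / sqrt(Var[W]) = (18.5 - 22.5) / 8.4039 = -0.4760.
        Two-sided p = 2*Phi(z) = 0.634095.
Step 6: alpha = 0.05. fail to reject H0.

W+ = 26.5, W- = 18.5, W = min = 18.5, p = 0.634095, fail to reject H0.


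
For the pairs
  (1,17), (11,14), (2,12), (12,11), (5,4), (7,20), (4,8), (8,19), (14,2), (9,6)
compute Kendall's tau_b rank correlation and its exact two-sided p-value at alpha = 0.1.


Step 1: Enumerate the 45 unordered pairs (i,j) with i<j and classify each by sign(x_j-x_i) * sign(y_j-y_i).
  (1,2):dx=+10,dy=-3->D; (1,3):dx=+1,dy=-5->D; (1,4):dx=+11,dy=-6->D; (1,5):dx=+4,dy=-13->D
  (1,6):dx=+6,dy=+3->C; (1,7):dx=+3,dy=-9->D; (1,8):dx=+7,dy=+2->C; (1,9):dx=+13,dy=-15->D
  (1,10):dx=+8,dy=-11->D; (2,3):dx=-9,dy=-2->C; (2,4):dx=+1,dy=-3->D; (2,5):dx=-6,dy=-10->C
  (2,6):dx=-4,dy=+6->D; (2,7):dx=-7,dy=-6->C; (2,8):dx=-3,dy=+5->D; (2,9):dx=+3,dy=-12->D
  (2,10):dx=-2,dy=-8->C; (3,4):dx=+10,dy=-1->D; (3,5):dx=+3,dy=-8->D; (3,6):dx=+5,dy=+8->C
  (3,7):dx=+2,dy=-4->D; (3,8):dx=+6,dy=+7->C; (3,9):dx=+12,dy=-10->D; (3,10):dx=+7,dy=-6->D
  (4,5):dx=-7,dy=-7->C; (4,6):dx=-5,dy=+9->D; (4,7):dx=-8,dy=-3->C; (4,8):dx=-4,dy=+8->D
  (4,9):dx=+2,dy=-9->D; (4,10):dx=-3,dy=-5->C; (5,6):dx=+2,dy=+16->C; (5,7):dx=-1,dy=+4->D
  (5,8):dx=+3,dy=+15->C; (5,9):dx=+9,dy=-2->D; (5,10):dx=+4,dy=+2->C; (6,7):dx=-3,dy=-12->C
  (6,8):dx=+1,dy=-1->D; (6,9):dx=+7,dy=-18->D; (6,10):dx=+2,dy=-14->D; (7,8):dx=+4,dy=+11->C
  (7,9):dx=+10,dy=-6->D; (7,10):dx=+5,dy=-2->D; (8,9):dx=+6,dy=-17->D; (8,10):dx=+1,dy=-13->D
  (9,10):dx=-5,dy=+4->D
Step 2: C = 16, D = 29, total pairs = 45.
Step 3: tau = (C - D)/(n(n-1)/2) = (16 - 29)/45 = -0.288889.
Step 4: Exact two-sided p-value (enumerate n! = 3628800 permutations of y under H0): p = 0.291248.
Step 5: alpha = 0.1. fail to reject H0.

tau_b = -0.2889 (C=16, D=29), p = 0.291248, fail to reject H0.
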